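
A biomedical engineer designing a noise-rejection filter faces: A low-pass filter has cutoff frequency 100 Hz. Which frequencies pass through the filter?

A low-pass filter passes all frequencies below the cutoff frequency 100 Hz and attenuates higher frequencies.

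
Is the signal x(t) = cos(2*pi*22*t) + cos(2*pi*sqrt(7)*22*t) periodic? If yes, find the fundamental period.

f1 = 22 Hz, f2 = 22*sqrt(7) Hz
Ratio f2/f1 = sqrt(7), which is irrational.
Since the frequency ratio is irrational, no common period exists.
The signal is not periodic.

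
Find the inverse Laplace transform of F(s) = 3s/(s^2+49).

Standard pair: s/(s^2+w^2) <-> cos(wt)*u(t)
With k=3, w=7: f(t) = 3*cos(7t)*u(t)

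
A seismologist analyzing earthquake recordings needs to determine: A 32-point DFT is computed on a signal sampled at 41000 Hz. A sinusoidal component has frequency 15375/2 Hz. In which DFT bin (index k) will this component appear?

DFT frequency resolution = f_s/N = 41000/32 = 5125/4 Hz
Bin index k = f_signal / resolution = 15375/2 / 5125/4 = 6
The signal frequency 15375/2 Hz falls in DFT bin k = 6.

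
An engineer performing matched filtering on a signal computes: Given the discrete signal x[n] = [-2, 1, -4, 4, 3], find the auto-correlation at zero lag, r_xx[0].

The auto-correlation at zero lag r_xx[0] equals the signal energy.
r_xx[0] = sum of x[n]^2 = (-2)^2 + 1^2 + (-4)^2 + 4^2 + 3^2
= 4 + 1 + 16 + 16 + 9 = 46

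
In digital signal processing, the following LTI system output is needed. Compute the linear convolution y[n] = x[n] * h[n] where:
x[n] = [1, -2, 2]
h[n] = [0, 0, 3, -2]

y[n] = sum_k x[k]*h[n-k]. Output length = len(x) + len(h) - 1 = 3 + 4 - 1 = 6.
y[0] = 1*0 = 0
y[1] = -2*0 + 1*0 = 0
y[2] = 2*0 + -2*0 + 1*3 = 3
y[3] = 2*0 + -2*3 + 1*-2 = -8
y[4] = 2*3 + -2*-2 = 10
y[5] = 2*-2 = -4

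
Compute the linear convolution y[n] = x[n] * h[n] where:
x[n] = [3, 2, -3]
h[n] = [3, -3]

y[n] = sum_k x[k]*h[n-k]. Output length = len(x) + len(h) - 1 = 3 + 2 - 1 = 4.
y[0] = 3*3 = 9
y[1] = 2*3 + 3*-3 = -3
y[2] = -3*3 + 2*-3 = -15
y[3] = -3*-3 = 9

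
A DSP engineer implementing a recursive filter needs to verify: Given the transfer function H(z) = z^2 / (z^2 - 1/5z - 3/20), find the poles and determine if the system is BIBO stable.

Poles are roots of the denominator: z^2 - 1/5z - 3/20 = 0.
Quadratic formula: z = [-(-1/5) +/- sqrt((-1/5)^2 - 4*(-3/20))] / 2
Discriminant = 1/25 + 3/5 = 16/25; sqrt = 4/5.
z = (1/5 +/- 4/5) / 2 => z = 1/2 or z = -3/10.
|p1| = 3/10, |p2| = 1/2.
For BIBO stability, all poles must lie inside the unit circle (|p| < 1).
System is STABLE since both |p| < 1.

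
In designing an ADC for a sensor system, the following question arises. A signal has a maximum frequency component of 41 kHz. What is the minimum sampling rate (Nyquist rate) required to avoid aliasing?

By the Nyquist-Shannon sampling theorem,
the minimum sampling rate (Nyquist rate) must be at least 2 * f_max.
Nyquist rate = 2 * 41 kHz = 82 kHz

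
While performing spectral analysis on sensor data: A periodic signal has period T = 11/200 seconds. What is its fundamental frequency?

The fundamental frequency is the reciprocal of the period.
f = 1/T = 1/(11/200) = 200/11 Hz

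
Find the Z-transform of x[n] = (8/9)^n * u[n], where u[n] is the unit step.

The Z-transform of a^n * u[n] is z/(z-a) for |z| > |a|.
Here a = 8/9, so X(z) = z/(z - (8/9)) = 9z/(9z - 8)
ROC: |z| > 8/9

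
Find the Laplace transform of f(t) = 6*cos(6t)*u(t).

Standard pair: cos(wt)*u(t) <-> s/(s^2+w^2)
With w = 6: L{6*cos(6t)*u(t)} = 6s/(s^2+36)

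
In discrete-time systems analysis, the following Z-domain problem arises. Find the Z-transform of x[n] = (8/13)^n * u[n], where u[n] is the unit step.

The Z-transform of a^n * u[n] is z/(z-a) for |z| > |a|.
Here a = 8/13, so X(z) = z/(z - (8/13)) = 13z/(13z - 8)
ROC: |z| > 8/13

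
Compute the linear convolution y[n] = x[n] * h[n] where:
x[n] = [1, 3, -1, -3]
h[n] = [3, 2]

y[n] = sum_k x[k]*h[n-k]. Output length = len(x) + len(h) - 1 = 4 + 2 - 1 = 5.
y[0] = 1*3 = 3
y[1] = 3*3 + 1*2 = 11
y[2] = -1*3 + 3*2 = 3
y[3] = -3*3 + -1*2 = -11
y[4] = -3*2 = -6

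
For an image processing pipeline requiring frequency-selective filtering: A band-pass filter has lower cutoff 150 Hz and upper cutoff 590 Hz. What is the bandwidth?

Bandwidth = f_high - f_low
= 590 Hz - 150 Hz = 440 Hz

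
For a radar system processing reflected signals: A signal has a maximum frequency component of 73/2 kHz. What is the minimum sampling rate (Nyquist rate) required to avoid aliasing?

By the Nyquist-Shannon sampling theorem,
the minimum sampling rate (Nyquist rate) must be at least 2 * f_max.
Nyquist rate = 2 * 73/2 kHz = 73 kHz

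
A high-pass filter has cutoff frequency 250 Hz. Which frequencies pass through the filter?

A high-pass filter passes all frequencies above the cutoff frequency 250 Hz and attenuates lower frequencies.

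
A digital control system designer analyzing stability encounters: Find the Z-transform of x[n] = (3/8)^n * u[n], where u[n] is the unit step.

The Z-transform of a^n * u[n] is z/(z-a) for |z| > |a|.
Here a = 3/8, so X(z) = z/(z - (3/8)) = 8z/(8z - 3)
ROC: |z| > 3/8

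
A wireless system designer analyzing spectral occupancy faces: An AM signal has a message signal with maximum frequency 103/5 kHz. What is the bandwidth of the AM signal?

In AM (double-sideband), the bandwidth is twice the message frequency.
BW = 2 * f_m = 2 * 103/5 kHz = 206/5 kHz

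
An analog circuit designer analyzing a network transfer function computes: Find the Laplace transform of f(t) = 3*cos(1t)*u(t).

Standard pair: cos(wt)*u(t) <-> s/(s^2+w^2)
With w = 1: L{3*cos(1t)*u(t)} = 3s/(s^2+1)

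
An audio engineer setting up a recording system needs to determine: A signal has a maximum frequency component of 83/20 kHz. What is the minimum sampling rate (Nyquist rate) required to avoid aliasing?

By the Nyquist-Shannon sampling theorem,
the minimum sampling rate (Nyquist rate) must be at least 2 * f_max.
Nyquist rate = 2 * 83/20 kHz = 83/10 kHz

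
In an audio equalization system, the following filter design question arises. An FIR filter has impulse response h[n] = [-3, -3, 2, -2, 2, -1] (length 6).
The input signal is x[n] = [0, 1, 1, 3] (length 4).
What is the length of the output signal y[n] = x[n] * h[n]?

For linear convolution, the output length is:
len(y) = len(x) + len(h) - 1 = 4 + 6 - 1 = 9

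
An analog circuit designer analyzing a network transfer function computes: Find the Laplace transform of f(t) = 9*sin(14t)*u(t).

Standard pair: sin(wt)*u(t) <-> w/(s^2+w^2)
With w = 14: L{9*sin(14t)*u(t)} = 126/(s^2+196)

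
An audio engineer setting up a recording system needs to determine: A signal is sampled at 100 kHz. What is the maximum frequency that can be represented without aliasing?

The maximum frequency that can be represented without aliasing
is the Nyquist frequency: f_max = f_s / 2 = 100 kHz / 2 = 50 kHz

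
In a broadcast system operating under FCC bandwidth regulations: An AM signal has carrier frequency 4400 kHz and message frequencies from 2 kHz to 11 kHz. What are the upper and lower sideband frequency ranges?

Upper sideband (USB) = fc + [fm_low, fm_high] = 4400 + [2, 11] = [4402, 4411] kHz
Lower sideband (LSB) = fc - [fm_high, fm_low] = 4400 - [11, 2] = [4389, 4398] kHz
Total occupied spectrum: 4389 kHz to 4411 kHz (plus carrier at 4400 kHz)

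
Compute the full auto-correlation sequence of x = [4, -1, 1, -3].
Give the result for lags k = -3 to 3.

r_xx[k] = sum_m x[m]*x[m+k], indexed from 0, for k = -3 to 3:
  r_xx[-3] = x[3]*x[0] = -12
  r_xx[-2] = x[2]*x[0] + x[3]*x[1] = 7
  r_xx[-1] = x[1]*x[0] + x[2]*x[1] + x[3]*x[2] = -8
  r_xx[0] = x[0]*x[0] + x[1]*x[1] + x[2]*x[2] + x[3]*x[3] = 27
  r_xx[1] = x[0]*x[1] + x[1]*x[2] + x[2]*x[3] = -8
  r_xx[2] = x[0]*x[2] + x[1]*x[3] = 7
  r_xx[3] = x[0]*x[3] = -12
r_xx = [-12, 7, -8, 27, -8, 7, -12]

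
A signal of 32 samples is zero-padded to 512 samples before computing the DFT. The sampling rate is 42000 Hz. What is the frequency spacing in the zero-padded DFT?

Original DFT: N = 32, resolution = f_s/N = 42000/32 = 2625/2 Hz
Zero-padded DFT: N = 512, resolution = f_s/N = 42000/512 = 2625/32 Hz
Zero-padding interpolates the spectrum (finer frequency grid)
but does NOT improve the true spectral resolution (ability to resolve close frequencies).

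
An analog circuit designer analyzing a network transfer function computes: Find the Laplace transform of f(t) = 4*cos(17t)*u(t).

Standard pair: cos(wt)*u(t) <-> s/(s^2+w^2)
With w = 17: L{4*cos(17t)*u(t)} = 4s/(s^2+289)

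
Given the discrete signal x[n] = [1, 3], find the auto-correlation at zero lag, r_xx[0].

The auto-correlation at zero lag r_xx[0] equals the signal energy.
r_xx[0] = sum of x[n]^2 = 1^2 + 3^2
= 1 + 9 = 10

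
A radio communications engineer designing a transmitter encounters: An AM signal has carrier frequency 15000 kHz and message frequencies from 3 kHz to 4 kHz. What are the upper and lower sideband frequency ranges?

Upper sideband (USB) = fc + [fm_low, fm_high] = 15000 + [3, 4] = [15003, 15004] kHz
Lower sideband (LSB) = fc - [fm_high, fm_low] = 15000 - [4, 3] = [14996, 14997] kHz
Total occupied spectrum: 14996 kHz to 15004 kHz (plus carrier at 15000 kHz)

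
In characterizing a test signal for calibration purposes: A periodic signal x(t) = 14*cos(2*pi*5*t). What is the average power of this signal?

Average power of A*cos(wt) is A^2/2.
P = 14^2 / 2 = 196/2 = 98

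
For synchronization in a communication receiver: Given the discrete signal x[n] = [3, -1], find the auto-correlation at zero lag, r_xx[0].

The auto-correlation at zero lag r_xx[0] equals the signal energy.
r_xx[0] = sum of x[n]^2 = 3^2 + (-1)^2
= 9 + 1 = 10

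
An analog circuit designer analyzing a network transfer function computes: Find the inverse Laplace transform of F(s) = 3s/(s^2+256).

Standard pair: s/(s^2+w^2) <-> cos(wt)*u(t)
With k=3, w=16: f(t) = 3*cos(16t)*u(t)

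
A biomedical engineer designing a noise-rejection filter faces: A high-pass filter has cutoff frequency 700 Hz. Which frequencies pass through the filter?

A high-pass filter passes all frequencies above the cutoff frequency 700 Hz and attenuates lower frequencies.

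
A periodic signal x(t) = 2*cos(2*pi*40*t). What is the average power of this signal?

Average power of A*cos(wt) is A^2/2.
P = 2^2 / 2 = 4/2 = 2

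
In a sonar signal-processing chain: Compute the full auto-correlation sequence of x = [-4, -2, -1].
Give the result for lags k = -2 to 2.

r_xx[k] = sum_m x[m]*x[m+k], indexed from 0, for k = -2 to 2:
  r_xx[-2] = x[2]*x[0] = 4
  r_xx[-1] = x[1]*x[0] + x[2]*x[1] = 10
  r_xx[0] = x[0]*x[0] + x[1]*x[1] + x[2]*x[2] = 21
  r_xx[1] = x[0]*x[1] + x[1]*x[2] = 10
  r_xx[2] = x[0]*x[2] = 4
r_xx = [4, 10, 21, 10, 4]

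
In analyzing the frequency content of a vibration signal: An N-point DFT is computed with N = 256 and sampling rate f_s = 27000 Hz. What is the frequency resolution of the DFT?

DFT frequency resolution = f_s / N
= 27000 / 256 = 3375/32 Hz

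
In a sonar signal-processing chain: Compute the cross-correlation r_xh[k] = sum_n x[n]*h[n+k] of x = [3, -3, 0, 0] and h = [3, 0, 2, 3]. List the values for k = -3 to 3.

Both sequences indexed from 0 and zero outside their support.
Lags with overlap: k = -3 to 3.
  r_xh[-3] = x[3]*h[0] = 0
  r_xh[-2] = x[2]*h[0] + x[3]*h[1] = 0
  r_xh[-1] = x[1]*h[0] + x[2]*h[1] + x[3]*h[2] = -9
  r_xh[0] = x[0]*h[0] + x[1]*h[1] + x[2]*h[2] + x[3]*h[3] = 9
  r_xh[1] = x[0]*h[1] + x[1]*h[2] + x[2]*h[3] = -6
  r_xh[2] = x[0]*h[2] + x[1]*h[3] = -3
  r_xh[3] = x[0]*h[3] = 9
r_xh = [0, 0, -9, 9, -6, -3, 9] (for k = -3, ..., 3)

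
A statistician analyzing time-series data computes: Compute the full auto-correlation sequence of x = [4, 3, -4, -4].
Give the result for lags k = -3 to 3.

r_xx[k] = sum_m x[m]*x[m+k], indexed from 0, for k = -3 to 3:
  r_xx[-3] = x[3]*x[0] = -16
  r_xx[-2] = x[2]*x[0] + x[3]*x[1] = -28
  r_xx[-1] = x[1]*x[0] + x[2]*x[1] + x[3]*x[2] = 16
  r_xx[0] = x[0]*x[0] + x[1]*x[1] + x[2]*x[2] + x[3]*x[3] = 57
  r_xx[1] = x[0]*x[1] + x[1]*x[2] + x[2]*x[3] = 16
  r_xx[2] = x[0]*x[2] + x[1]*x[3] = -28
  r_xx[3] = x[0]*x[3] = -16
r_xx = [-16, -28, 16, 57, 16, -28, -16]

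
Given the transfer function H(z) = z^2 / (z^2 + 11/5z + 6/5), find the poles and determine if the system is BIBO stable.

Poles are roots of the denominator: z^2 + 11/5z + 6/5 = 0.
Quadratic formula: z = [-(11/5) +/- sqrt((11/5)^2 - 4*(6/5))] / 2
Discriminant = 121/25 - 24/5 = 1/25; sqrt = 1/5.
z = (-11/5 +/- 1/5) / 2 => z = -1 or z = -6/5.
|p1| = 6/5, |p2| = 1.
For BIBO stability, all poles must lie inside the unit circle (|p| < 1).
System is UNSTABLE since at least one |p| >= 1.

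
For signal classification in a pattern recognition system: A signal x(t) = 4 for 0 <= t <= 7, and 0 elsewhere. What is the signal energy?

Energy = integral of |x(t)|^2 dt over the signal duration
= 4^2 * 7 = 16 * 7 = 112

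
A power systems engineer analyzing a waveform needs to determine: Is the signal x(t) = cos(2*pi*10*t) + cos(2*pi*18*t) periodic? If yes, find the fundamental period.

f1 = 10 Hz, f2 = 18 Hz
Period T1 = 1/10, T2 = 1/18
Ratio T1/T2 = 18/10, which is rational.
The signal is periodic with fundamental period T = 1/GCD(10,18) = 1/2 s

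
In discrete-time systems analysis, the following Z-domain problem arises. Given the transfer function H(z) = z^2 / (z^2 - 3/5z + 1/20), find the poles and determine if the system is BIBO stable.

Poles are roots of the denominator: z^2 - 3/5z + 1/20 = 0.
Quadratic formula: z = [-(-3/5) +/- sqrt((-3/5)^2 - 4*(1/20))] / 2
Discriminant = 9/25 - 1/5 = 4/25; sqrt = 2/5.
z = (3/5 +/- 2/5) / 2 => z = 1/2 or z = 1/10.
|p1| = 1/10, |p2| = 1/2.
For BIBO stability, all poles must lie inside the unit circle (|p| < 1).
System is STABLE since both |p| < 1.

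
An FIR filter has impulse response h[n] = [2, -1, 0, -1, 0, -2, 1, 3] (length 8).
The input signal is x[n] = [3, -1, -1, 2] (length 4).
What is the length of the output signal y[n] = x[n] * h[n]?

For linear convolution, the output length is:
len(y) = len(x) + len(h) - 1 = 4 + 8 - 1 = 11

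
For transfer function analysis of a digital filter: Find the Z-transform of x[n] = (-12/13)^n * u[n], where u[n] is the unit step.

The Z-transform of a^n * u[n] is z/(z-a) for |z| > |a|.
Here a = -12/13, so X(z) = z/(z - (-12/13)) = 13z/(13z + 12)
ROC: |z| > 12/13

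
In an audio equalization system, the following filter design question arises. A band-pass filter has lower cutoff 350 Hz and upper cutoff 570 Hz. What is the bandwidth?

Bandwidth = f_high - f_low
= 570 Hz - 350 Hz = 220 Hz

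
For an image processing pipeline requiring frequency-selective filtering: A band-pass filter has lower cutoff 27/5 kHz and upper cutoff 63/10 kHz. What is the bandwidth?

Bandwidth = f_high - f_low
= 63/10 kHz - 27/5 kHz = 9/10 kHz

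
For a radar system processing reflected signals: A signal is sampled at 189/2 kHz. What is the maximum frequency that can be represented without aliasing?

The maximum frequency that can be represented without aliasing
is the Nyquist frequency: f_max = f_s / 2 = 189/2 kHz / 2 = 189/4 kHz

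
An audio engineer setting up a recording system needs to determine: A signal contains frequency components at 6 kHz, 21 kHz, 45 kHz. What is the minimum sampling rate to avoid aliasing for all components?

The highest frequency component is f_max = 45 kHz.
Nyquist rate = 2 * f_max = 2 * 45 kHz = 90 kHz.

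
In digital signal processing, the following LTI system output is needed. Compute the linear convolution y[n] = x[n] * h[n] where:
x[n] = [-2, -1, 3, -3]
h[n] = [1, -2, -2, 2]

y[n] = sum_k x[k]*h[n-k]. Output length = len(x) + len(h) - 1 = 4 + 4 - 1 = 7.
y[0] = -2*1 = -2
y[1] = -1*1 + -2*-2 = 3
y[2] = 3*1 + -1*-2 + -2*-2 = 9
y[3] = -3*1 + 3*-2 + -1*-2 + -2*2 = -11
y[4] = -3*-2 + 3*-2 + -1*2 = -2
y[5] = -3*-2 + 3*2 = 12
y[6] = -3*2 = -6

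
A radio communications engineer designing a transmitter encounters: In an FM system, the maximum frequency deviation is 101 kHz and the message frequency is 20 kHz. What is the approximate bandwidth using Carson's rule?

Carson's rule: BW = 2*(delta_f + f_m)
= 2*(101 + 20) kHz = 242 kHz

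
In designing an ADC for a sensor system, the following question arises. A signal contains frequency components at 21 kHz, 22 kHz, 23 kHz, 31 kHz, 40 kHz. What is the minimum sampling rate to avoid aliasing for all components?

The highest frequency component is f_max = 40 kHz.
Nyquist rate = 2 * f_max = 2 * 40 kHz = 80 kHz.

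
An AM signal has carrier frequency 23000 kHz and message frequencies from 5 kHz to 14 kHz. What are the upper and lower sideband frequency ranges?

Upper sideband (USB) = fc + [fm_low, fm_high] = 23000 + [5, 14] = [23005, 23014] kHz
Lower sideband (LSB) = fc - [fm_high, fm_low] = 23000 - [14, 5] = [22986, 22995] kHz
Total occupied spectrum: 22986 kHz to 23014 kHz (plus carrier at 23000 kHz)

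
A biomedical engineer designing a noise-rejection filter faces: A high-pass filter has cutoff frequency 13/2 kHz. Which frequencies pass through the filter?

A high-pass filter passes all frequencies above the cutoff frequency 13/2 kHz and attenuates lower frequencies.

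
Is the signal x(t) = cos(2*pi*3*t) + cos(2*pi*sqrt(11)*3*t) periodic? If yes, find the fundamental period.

f1 = 3 Hz, f2 = 3*sqrt(11) Hz
Ratio f2/f1 = sqrt(11), which is irrational.
Since the frequency ratio is irrational, no common period exists.
The signal is not periodic.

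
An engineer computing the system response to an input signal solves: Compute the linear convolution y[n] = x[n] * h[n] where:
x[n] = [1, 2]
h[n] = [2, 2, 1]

y[n] = sum_k x[k]*h[n-k]. Output length = len(x) + len(h) - 1 = 2 + 3 - 1 = 4.
y[0] = 1*2 = 2
y[1] = 2*2 + 1*2 = 6
y[2] = 2*2 + 1*1 = 5
y[3] = 2*1 = 2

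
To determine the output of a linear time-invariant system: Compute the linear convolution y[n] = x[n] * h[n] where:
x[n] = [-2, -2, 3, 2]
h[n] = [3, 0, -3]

y[n] = sum_k x[k]*h[n-k]. Output length = len(x) + len(h) - 1 = 4 + 3 - 1 = 6.
y[0] = -2*3 = -6
y[1] = -2*3 + -2*0 = -6
y[2] = 3*3 + -2*0 + -2*-3 = 15
y[3] = 2*3 + 3*0 + -2*-3 = 12
y[4] = 2*0 + 3*-3 = -9
y[5] = 2*-3 = -6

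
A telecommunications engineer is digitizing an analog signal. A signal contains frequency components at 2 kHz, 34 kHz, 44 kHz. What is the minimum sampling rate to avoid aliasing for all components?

The highest frequency component is f_max = 44 kHz.
Nyquist rate = 2 * f_max = 2 * 44 kHz = 88 kHz.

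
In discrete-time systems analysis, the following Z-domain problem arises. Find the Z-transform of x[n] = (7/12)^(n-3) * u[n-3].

Time-shifting property: if X(z) = Z{x[n]}, then Z{x[n-d]} = z^(-d) * X(z)
X(z) = z/(z - 7/12) for x[n] = (7/12)^n * u[n]
Z{x[n-3]} = z^(-3) * z/(z - 7/12) = z^(-2)/(z - 7/12)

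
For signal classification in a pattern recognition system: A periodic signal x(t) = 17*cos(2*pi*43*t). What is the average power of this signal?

Average power of A*cos(wt) is A^2/2.
P = 17^2 / 2 = 289/2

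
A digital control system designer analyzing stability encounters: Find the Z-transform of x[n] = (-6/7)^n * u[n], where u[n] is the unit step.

The Z-transform of a^n * u[n] is z/(z-a) for |z| > |a|.
Here a = -6/7, so X(z) = z/(z - (-6/7)) = 7z/(7z + 6)
ROC: |z| > 6/7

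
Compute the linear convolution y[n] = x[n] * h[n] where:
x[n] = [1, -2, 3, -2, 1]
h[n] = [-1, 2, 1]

y[n] = sum_k x[k]*h[n-k]. Output length = len(x) + len(h) - 1 = 5 + 3 - 1 = 7.
y[0] = 1*-1 = -1
y[1] = -2*-1 + 1*2 = 4
y[2] = 3*-1 + -2*2 + 1*1 = -6
y[3] = -2*-1 + 3*2 + -2*1 = 6
y[4] = 1*-1 + -2*2 + 3*1 = -2
y[5] = 1*2 + -2*1 = 0
y[6] = 1*1 = 1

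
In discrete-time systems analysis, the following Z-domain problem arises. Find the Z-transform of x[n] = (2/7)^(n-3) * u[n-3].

Time-shifting property: if X(z) = Z{x[n]}, then Z{x[n-d]} = z^(-d) * X(z)
X(z) = z/(z - 2/7) for x[n] = (2/7)^n * u[n]
Z{x[n-3]} = z^(-3) * z/(z - 2/7) = z^(-2)/(z - 2/7)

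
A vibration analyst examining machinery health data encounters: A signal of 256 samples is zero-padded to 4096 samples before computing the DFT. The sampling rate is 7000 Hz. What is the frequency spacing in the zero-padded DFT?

Original DFT: N = 256, resolution = f_s/N = 7000/256 = 875/32 Hz
Zero-padded DFT: N = 4096, resolution = f_s/N = 7000/4096 = 875/512 Hz
Zero-padding interpolates the spectrum (finer frequency grid)
but does NOT improve the true spectral resolution (ability to resolve close frequencies).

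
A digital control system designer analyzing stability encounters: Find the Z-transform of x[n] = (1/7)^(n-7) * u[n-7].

Time-shifting property: if X(z) = Z{x[n]}, then Z{x[n-d]} = z^(-d) * X(z)
X(z) = z/(z - 1/7) for x[n] = (1/7)^n * u[n]
Z{x[n-7]} = z^(-7) * z/(z - 1/7) = z^(-6)/(z - 1/7)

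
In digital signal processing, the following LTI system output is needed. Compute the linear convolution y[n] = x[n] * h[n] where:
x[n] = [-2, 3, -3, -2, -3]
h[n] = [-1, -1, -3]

y[n] = sum_k x[k]*h[n-k]. Output length = len(x) + len(h) - 1 = 5 + 3 - 1 = 7.
y[0] = -2*-1 = 2
y[1] = 3*-1 + -2*-1 = -1
y[2] = -3*-1 + 3*-1 + -2*-3 = 6
y[3] = -2*-1 + -3*-1 + 3*-3 = -4
y[4] = -3*-1 + -2*-1 + -3*-3 = 14
y[5] = -3*-1 + -2*-3 = 9
y[6] = -3*-3 = 9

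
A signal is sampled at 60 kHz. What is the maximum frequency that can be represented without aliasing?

The maximum frequency that can be represented without aliasing
is the Nyquist frequency: f_max = f_s / 2 = 60 kHz / 2 = 30 kHz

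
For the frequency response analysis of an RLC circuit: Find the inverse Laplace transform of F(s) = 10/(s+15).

Standard pair: k/(s+a) <-> k*e^(-at)*u(t)
With k=10, a=15: f(t) = 10*e^(-15t)*u(t)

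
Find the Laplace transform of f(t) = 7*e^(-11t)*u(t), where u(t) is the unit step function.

Standard Laplace transform pair:
e^(-at)*u(t) <-> 1/(s+a)
With a = 11: L{7*e^(-11t)*u(t)} = 7/(s+11), ROC: Re(s) > -11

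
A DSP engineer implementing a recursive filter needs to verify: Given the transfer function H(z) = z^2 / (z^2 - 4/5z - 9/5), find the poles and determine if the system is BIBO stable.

Poles are roots of the denominator: z^2 - 4/5z - 9/5 = 0.
Quadratic formula: z = [-(-4/5) +/- sqrt((-4/5)^2 - 4*(-9/5))] / 2
Discriminant = 16/25 + 36/5 = 196/25; sqrt = 14/5.
z = (4/5 +/- 14/5) / 2 => z = 9/5 or z = -1.
|p1| = 1, |p2| = 9/5.
For BIBO stability, all poles must lie inside the unit circle (|p| < 1).
System is UNSTABLE since at least one |p| >= 1.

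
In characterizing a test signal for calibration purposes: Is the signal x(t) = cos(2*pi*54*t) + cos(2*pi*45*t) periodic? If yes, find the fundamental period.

f1 = 54 Hz, f2 = 45 Hz
Period T1 = 1/54, T2 = 1/45
Ratio T1/T2 = 45/54, which is rational.
The signal is periodic with fundamental period T = 1/GCD(54,45) = 1/9 s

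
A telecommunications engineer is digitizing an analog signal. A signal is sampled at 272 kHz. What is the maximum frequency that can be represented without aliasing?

The maximum frequency that can be represented without aliasing
is the Nyquist frequency: f_max = f_s / 2 = 272 kHz / 2 = 136 kHz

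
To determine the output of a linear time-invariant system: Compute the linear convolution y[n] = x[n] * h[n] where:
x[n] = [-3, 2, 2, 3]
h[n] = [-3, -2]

y[n] = sum_k x[k]*h[n-k]. Output length = len(x) + len(h) - 1 = 4 + 2 - 1 = 5.
y[0] = -3*-3 = 9
y[1] = 2*-3 + -3*-2 = 0
y[2] = 2*-3 + 2*-2 = -10
y[3] = 3*-3 + 2*-2 = -13
y[4] = 3*-2 = -6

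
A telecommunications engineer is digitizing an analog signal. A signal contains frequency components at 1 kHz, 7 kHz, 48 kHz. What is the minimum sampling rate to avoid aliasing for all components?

The highest frequency component is f_max = 48 kHz.
Nyquist rate = 2 * f_max = 2 * 48 kHz = 96 kHz.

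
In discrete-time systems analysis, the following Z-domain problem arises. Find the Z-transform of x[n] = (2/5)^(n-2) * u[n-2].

Time-shifting property: if X(z) = Z{x[n]}, then Z{x[n-d]} = z^(-d) * X(z)
X(z) = z/(z - 2/5) for x[n] = (2/5)^n * u[n]
Z{x[n-2]} = z^(-2) * z/(z - 2/5) = z^(-1)/(z - 2/5)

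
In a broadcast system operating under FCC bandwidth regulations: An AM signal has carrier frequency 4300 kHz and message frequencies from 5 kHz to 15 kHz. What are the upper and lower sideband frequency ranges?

Upper sideband (USB) = fc + [fm_low, fm_high] = 4300 + [5, 15] = [4305, 4315] kHz
Lower sideband (LSB) = fc - [fm_high, fm_low] = 4300 - [15, 5] = [4285, 4295] kHz
Total occupied spectrum: 4285 kHz to 4315 kHz (plus carrier at 4300 kHz)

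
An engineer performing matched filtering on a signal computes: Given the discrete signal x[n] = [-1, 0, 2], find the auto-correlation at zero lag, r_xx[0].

The auto-correlation at zero lag r_xx[0] equals the signal energy.
r_xx[0] = sum of x[n]^2 = (-1)^2 + 0^2 + 2^2
= 1 + 0 + 4 = 5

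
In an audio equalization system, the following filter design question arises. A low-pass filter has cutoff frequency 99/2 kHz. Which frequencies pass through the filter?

A low-pass filter passes all frequencies below the cutoff frequency 99/2 kHz and attenuates higher frequencies.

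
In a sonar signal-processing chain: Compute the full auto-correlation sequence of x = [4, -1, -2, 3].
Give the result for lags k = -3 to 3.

r_xx[k] = sum_m x[m]*x[m+k], indexed from 0, for k = -3 to 3:
  r_xx[-3] = x[3]*x[0] = 12
  r_xx[-2] = x[2]*x[0] + x[3]*x[1] = -11
  r_xx[-1] = x[1]*x[0] + x[2]*x[1] + x[3]*x[2] = -8
  r_xx[0] = x[0]*x[0] + x[1]*x[1] + x[2]*x[2] + x[3]*x[3] = 30
  r_xx[1] = x[0]*x[1] + x[1]*x[2] + x[2]*x[3] = -8
  r_xx[2] = x[0]*x[2] + x[1]*x[3] = -11
  r_xx[3] = x[0]*x[3] = 12
r_xx = [12, -11, -8, 30, -8, -11, 12]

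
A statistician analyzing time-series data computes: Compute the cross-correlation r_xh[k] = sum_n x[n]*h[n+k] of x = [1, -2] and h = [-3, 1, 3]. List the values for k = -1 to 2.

Both sequences indexed from 0 and zero outside their support.
Lags with overlap: k = -1 to 2.
  r_xh[-1] = x[1]*h[0] = 6
  r_xh[0] = x[0]*h[0] + x[1]*h[1] = -5
  r_xh[1] = x[0]*h[1] + x[1]*h[2] = -5
  r_xh[2] = x[0]*h[2] = 3
r_xh = [6, -5, -5, 3] (for k = -1, ..., 2)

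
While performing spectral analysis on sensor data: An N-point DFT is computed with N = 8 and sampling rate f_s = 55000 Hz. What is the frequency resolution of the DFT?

DFT frequency resolution = f_s / N
= 55000 / 8 = 6875 Hz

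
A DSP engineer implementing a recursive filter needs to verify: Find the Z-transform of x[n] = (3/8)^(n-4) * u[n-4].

Time-shifting property: if X(z) = Z{x[n]}, then Z{x[n-d]} = z^(-d) * X(z)
X(z) = z/(z - 3/8) for x[n] = (3/8)^n * u[n]
Z{x[n-4]} = z^(-4) * z/(z - 3/8) = z^(-3)/(z - 3/8)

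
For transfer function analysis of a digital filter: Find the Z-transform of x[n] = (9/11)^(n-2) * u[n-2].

Time-shifting property: if X(z) = Z{x[n]}, then Z{x[n-d]} = z^(-d) * X(z)
X(z) = z/(z - 9/11) for x[n] = (9/11)^n * u[n]
Z{x[n-2]} = z^(-2) * z/(z - 9/11) = z^(-1)/(z - 9/11)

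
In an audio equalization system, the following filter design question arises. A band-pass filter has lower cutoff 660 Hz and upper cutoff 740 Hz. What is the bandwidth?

Bandwidth = f_high - f_low
= 740 Hz - 660 Hz = 80 Hz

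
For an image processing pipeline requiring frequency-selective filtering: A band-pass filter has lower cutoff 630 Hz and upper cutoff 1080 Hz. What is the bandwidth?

Bandwidth = f_high - f_low
= 1080 Hz - 630 Hz = 450 Hz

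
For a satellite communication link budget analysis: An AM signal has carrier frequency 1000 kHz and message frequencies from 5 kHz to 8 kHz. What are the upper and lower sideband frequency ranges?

Upper sideband (USB) = fc + [fm_low, fm_high] = 1000 + [5, 8] = [1005, 1008] kHz
Lower sideband (LSB) = fc - [fm_high, fm_low] = 1000 - [8, 5] = [992, 995] kHz
Total occupied spectrum: 992 kHz to 1008 kHz (plus carrier at 1000 kHz)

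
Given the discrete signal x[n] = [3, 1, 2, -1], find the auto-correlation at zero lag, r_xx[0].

The auto-correlation at zero lag r_xx[0] equals the signal energy.
r_xx[0] = sum of x[n]^2 = 3^2 + 1^2 + 2^2 + (-1)^2
= 9 + 1 + 4 + 1 = 15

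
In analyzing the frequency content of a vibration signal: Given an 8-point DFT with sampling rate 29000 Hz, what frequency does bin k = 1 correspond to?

The frequency of DFT bin k is: f_k = k * f_s / N
f_1 = 1 * 29000 / 8 = 3625 Hz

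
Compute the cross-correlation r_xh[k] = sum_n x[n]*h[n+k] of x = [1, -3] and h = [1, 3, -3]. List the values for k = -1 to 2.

Both sequences indexed from 0 and zero outside their support.
Lags with overlap: k = -1 to 2.
  r_xh[-1] = x[1]*h[0] = -3
  r_xh[0] = x[0]*h[0] + x[1]*h[1] = -8
  r_xh[1] = x[0]*h[1] + x[1]*h[2] = 12
  r_xh[2] = x[0]*h[2] = -3
r_xh = [-3, -8, 12, -3] (for k = -1, ..., 2)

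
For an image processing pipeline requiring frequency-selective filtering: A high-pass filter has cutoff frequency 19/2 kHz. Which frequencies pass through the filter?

A high-pass filter passes all frequencies above the cutoff frequency 19/2 kHz and attenuates lower frequencies.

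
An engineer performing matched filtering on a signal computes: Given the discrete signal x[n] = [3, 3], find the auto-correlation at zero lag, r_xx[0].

The auto-correlation at zero lag r_xx[0] equals the signal energy.
r_xx[0] = sum of x[n]^2 = 3^2 + 3^2
= 9 + 9 = 18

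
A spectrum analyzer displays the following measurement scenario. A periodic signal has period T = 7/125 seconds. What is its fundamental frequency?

The fundamental frequency is the reciprocal of the period.
f = 1/T = 1/(7/125) = 125/7 Hz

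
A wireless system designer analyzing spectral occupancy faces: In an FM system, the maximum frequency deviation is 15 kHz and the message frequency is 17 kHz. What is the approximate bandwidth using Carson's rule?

Carson's rule: BW = 2*(delta_f + f_m)
= 2*(15 + 17) kHz = 64 kHz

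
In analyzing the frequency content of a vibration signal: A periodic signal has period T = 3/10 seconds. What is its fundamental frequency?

The fundamental frequency is the reciprocal of the period.
f = 1/T = 1/(3/10) = 10/3 Hz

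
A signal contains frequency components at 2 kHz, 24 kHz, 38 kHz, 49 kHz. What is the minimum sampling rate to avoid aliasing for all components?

The highest frequency component is f_max = 49 kHz.
Nyquist rate = 2 * f_max = 2 * 49 kHz = 98 kHz.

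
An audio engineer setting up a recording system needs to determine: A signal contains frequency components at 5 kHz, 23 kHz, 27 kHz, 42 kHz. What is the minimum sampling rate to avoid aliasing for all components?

The highest frequency component is f_max = 42 kHz.
Nyquist rate = 2 * f_max = 2 * 42 kHz = 84 kHz.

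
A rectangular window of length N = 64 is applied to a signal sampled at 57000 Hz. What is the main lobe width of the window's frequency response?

For a rectangular window of length N,
the main lobe width in frequency is 2*f_s/N.
= 2*57000/64 = 7125/4 Hz
This determines the minimum frequency separation for resolving two sinusoids.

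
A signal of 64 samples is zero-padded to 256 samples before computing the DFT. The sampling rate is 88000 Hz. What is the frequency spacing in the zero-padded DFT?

Original DFT: N = 64, resolution = f_s/N = 88000/64 = 1375 Hz
Zero-padded DFT: N = 256, resolution = f_s/N = 88000/256 = 1375/4 Hz
Zero-padding interpolates the spectrum (finer frequency grid)
but does NOT improve the true spectral resolution (ability to resolve close frequencies).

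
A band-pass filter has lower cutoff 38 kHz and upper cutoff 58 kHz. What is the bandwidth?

Bandwidth = f_high - f_low
= 58 kHz - 38 kHz = 20 kHz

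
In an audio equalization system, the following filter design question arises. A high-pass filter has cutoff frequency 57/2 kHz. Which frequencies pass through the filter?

A high-pass filter passes all frequencies above the cutoff frequency 57/2 kHz and attenuates lower frequencies.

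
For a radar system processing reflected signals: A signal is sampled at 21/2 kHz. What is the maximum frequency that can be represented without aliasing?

The maximum frequency that can be represented without aliasing
is the Nyquist frequency: f_max = f_s / 2 = 21/2 kHz / 2 = 21/4 kHz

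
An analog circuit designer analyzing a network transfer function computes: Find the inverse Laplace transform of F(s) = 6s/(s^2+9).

Standard pair: s/(s^2+w^2) <-> cos(wt)*u(t)
With k=6, w=3: f(t) = 6*cos(3t)*u(t)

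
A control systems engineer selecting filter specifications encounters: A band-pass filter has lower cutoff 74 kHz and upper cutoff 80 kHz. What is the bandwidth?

Bandwidth = f_high - f_low
= 80 kHz - 74 kHz = 6 kHz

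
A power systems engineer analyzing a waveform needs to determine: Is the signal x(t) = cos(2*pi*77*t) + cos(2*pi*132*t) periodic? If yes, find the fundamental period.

f1 = 77 Hz, f2 = 132 Hz
Period T1 = 1/77, T2 = 1/132
Ratio T1/T2 = 132/77, which is rational.
The signal is periodic with fundamental period T = 1/GCD(77,132) = 1/11 s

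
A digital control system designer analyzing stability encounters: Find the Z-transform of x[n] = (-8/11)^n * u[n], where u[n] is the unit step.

The Z-transform of a^n * u[n] is z/(z-a) for |z| > |a|.
Here a = -8/11, so X(z) = z/(z - (-8/11)) = 11z/(11z + 8)
ROC: |z| > 8/11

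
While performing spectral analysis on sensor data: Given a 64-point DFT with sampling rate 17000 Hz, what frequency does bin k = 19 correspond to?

The frequency of DFT bin k is: f_k = k * f_s / N
f_19 = 19 * 17000 / 64 = 40375/8 Hz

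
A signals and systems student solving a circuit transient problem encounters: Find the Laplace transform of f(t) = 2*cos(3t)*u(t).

Standard pair: cos(wt)*u(t) <-> s/(s^2+w^2)
With w = 3: L{2*cos(3t)*u(t)} = 2s/(s^2+9)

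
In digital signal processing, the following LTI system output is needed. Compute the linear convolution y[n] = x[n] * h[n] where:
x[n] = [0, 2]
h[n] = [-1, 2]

y[n] = sum_k x[k]*h[n-k]. Output length = len(x) + len(h) - 1 = 2 + 2 - 1 = 3.
y[0] = 0*-1 = 0
y[1] = 2*-1 + 0*2 = -2
y[2] = 2*2 = 4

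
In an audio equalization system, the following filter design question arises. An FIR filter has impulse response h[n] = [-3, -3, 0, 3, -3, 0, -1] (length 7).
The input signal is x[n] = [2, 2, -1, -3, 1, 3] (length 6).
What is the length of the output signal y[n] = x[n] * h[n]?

For linear convolution, the output length is:
len(y) = len(x) + len(h) - 1 = 6 + 7 - 1 = 12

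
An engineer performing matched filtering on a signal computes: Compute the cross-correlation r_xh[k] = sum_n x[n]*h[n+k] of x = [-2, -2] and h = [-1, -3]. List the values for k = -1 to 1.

Both sequences indexed from 0 and zero outside their support.
Lags with overlap: k = -1 to 1.
  r_xh[-1] = x[1]*h[0] = 2
  r_xh[0] = x[0]*h[0] + x[1]*h[1] = 8
  r_xh[1] = x[0]*h[1] = 6
r_xh = [2, 8, 6] (for k = -1, ..., 1)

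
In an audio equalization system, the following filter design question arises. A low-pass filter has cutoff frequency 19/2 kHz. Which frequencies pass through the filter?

A low-pass filter passes all frequencies below the cutoff frequency 19/2 kHz and attenuates higher frequencies.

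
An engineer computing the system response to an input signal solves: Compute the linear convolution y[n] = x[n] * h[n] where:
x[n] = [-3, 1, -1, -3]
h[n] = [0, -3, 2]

y[n] = sum_k x[k]*h[n-k]. Output length = len(x) + len(h) - 1 = 4 + 3 - 1 = 6.
y[0] = -3*0 = 0
y[1] = 1*0 + -3*-3 = 9
y[2] = -1*0 + 1*-3 + -3*2 = -9
y[3] = -3*0 + -1*-3 + 1*2 = 5
y[4] = -3*-3 + -1*2 = 7
y[5] = -3*2 = -6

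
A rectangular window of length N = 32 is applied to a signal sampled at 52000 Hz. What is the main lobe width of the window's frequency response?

For a rectangular window of length N,
the main lobe width in frequency is 2*f_s/N.
= 2*52000/32 = 3250 Hz
This determines the minimum frequency separation for resolving two sinusoids.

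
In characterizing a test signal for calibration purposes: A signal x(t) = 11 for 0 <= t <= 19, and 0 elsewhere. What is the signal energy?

Energy = integral of |x(t)|^2 dt over the signal duration
= 11^2 * 19 = 121 * 19 = 2299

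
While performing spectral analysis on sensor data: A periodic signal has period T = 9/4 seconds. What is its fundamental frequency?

The fundamental frequency is the reciprocal of the period.
f = 1/T = 1/(9/4) = 4/9 Hz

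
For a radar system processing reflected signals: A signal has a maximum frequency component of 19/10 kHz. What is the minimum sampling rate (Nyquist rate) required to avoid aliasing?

By the Nyquist-Shannon sampling theorem,
the minimum sampling rate (Nyquist rate) must be at least 2 * f_max.
Nyquist rate = 2 * 19/10 kHz = 19/5 kHz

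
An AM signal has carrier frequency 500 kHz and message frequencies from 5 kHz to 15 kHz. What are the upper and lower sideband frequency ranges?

Upper sideband (USB) = fc + [fm_low, fm_high] = 500 + [5, 15] = [505, 515] kHz
Lower sideband (LSB) = fc - [fm_high, fm_low] = 500 - [15, 5] = [485, 495] kHz
Total occupied spectrum: 485 kHz to 515 kHz (plus carrier at 500 kHz)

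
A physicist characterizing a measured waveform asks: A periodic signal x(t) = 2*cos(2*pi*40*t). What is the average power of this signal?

Average power of A*cos(wt) is A^2/2.
P = 2^2 / 2 = 4/2 = 2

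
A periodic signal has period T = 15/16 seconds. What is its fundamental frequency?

The fundamental frequency is the reciprocal of the period.
f = 1/T = 1/(15/16) = 16/15 Hz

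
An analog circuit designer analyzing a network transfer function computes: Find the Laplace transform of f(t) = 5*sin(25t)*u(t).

Standard pair: sin(wt)*u(t) <-> w/(s^2+w^2)
With w = 25: L{5*sin(25t)*u(t)} = 125/(s^2+625)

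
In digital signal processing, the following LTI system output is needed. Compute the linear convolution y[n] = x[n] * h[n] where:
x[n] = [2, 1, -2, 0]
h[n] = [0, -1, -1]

y[n] = sum_k x[k]*h[n-k]. Output length = len(x) + len(h) - 1 = 4 + 3 - 1 = 6.
y[0] = 2*0 = 0
y[1] = 1*0 + 2*-1 = -2
y[2] = -2*0 + 1*-1 + 2*-1 = -3
y[3] = 0*0 + -2*-1 + 1*-1 = 1
y[4] = 0*-1 + -2*-1 = 2
y[5] = 0*-1 = 0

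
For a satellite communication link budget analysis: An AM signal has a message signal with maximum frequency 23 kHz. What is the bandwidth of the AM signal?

In AM (double-sideband), the bandwidth is twice the message frequency.
BW = 2 * f_m = 2 * 23 kHz = 46 kHz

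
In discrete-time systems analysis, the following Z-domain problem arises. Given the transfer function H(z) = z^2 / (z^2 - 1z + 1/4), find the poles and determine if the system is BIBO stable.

Poles are roots of the denominator: z^2 - 1z + 1/4 = 0.
Quadratic formula: z = [-(-1) +/- sqrt((-1)^2 - 4*(1/4))] / 2
Discriminant = 1 - 1 = 0; sqrt = 0.
z = (1 +/- 0) / 2 = 1/2 (repeated root).
|p1| = 1/2, |p2| = 1/2.
For BIBO stability, all poles must lie inside the unit circle (|p| < 1).
System is STABLE since both |p| < 1.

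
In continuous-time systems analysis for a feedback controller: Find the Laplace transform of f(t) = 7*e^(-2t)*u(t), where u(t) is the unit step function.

Standard Laplace transform pair:
e^(-at)*u(t) <-> 1/(s+a)
With a = 2: L{7*e^(-2t)*u(t)} = 7/(s+2), ROC: Re(s) > -2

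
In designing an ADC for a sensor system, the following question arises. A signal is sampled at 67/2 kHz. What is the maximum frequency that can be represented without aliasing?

The maximum frequency that can be represented without aliasing
is the Nyquist frequency: f_max = f_s / 2 = 67/2 kHz / 2 = 67/4 kHz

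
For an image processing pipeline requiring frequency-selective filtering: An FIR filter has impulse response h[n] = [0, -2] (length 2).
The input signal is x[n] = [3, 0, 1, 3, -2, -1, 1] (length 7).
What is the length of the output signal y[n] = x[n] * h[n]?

For linear convolution, the output length is:
len(y) = len(x) + len(h) - 1 = 7 + 2 - 1 = 8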